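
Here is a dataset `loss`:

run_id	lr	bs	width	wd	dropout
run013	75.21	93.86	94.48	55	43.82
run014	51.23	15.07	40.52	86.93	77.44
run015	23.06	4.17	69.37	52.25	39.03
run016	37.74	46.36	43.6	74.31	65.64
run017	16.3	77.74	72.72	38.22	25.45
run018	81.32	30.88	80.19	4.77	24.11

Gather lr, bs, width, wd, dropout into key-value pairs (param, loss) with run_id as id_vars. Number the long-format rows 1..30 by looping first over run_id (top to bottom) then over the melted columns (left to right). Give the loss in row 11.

30 rows total (6 × 5). Row 11: index ⌊(11-1)/5⌋ = 2 into run_id → run015; (11-1) mod 5 = 0 into the melted columns → lr.
So row 11 is (run015, lr, 23.06); loss = 23.06.

23.06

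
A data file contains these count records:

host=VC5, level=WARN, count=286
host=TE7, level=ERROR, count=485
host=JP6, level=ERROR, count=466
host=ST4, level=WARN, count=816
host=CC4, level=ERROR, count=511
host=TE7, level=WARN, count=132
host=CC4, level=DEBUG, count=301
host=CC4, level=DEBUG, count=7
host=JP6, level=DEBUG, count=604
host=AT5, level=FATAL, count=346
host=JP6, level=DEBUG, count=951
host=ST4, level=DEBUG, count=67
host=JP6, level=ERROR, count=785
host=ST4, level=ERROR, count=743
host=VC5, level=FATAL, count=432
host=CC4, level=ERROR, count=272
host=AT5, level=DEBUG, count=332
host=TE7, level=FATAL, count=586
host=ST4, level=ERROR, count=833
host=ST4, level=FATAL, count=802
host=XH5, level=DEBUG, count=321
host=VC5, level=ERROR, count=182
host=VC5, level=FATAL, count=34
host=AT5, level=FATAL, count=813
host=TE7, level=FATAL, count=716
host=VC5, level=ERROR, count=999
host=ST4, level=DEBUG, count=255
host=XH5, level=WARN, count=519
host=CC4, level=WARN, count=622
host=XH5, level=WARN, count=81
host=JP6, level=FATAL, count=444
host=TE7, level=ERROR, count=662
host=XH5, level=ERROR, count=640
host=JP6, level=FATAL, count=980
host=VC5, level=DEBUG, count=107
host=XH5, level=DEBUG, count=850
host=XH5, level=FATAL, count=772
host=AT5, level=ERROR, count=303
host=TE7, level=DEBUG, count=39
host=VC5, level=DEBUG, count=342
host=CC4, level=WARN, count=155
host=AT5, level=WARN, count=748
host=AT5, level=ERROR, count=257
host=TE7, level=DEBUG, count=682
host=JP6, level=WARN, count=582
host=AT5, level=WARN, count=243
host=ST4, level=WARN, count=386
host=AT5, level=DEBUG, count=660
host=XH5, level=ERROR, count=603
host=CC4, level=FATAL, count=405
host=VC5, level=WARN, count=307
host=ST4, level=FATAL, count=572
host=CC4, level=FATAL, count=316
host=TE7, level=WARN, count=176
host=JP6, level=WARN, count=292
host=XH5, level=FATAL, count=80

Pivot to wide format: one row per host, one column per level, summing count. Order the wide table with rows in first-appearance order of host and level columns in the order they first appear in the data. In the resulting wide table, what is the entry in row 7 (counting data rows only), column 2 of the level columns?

With rows in first-appearance order of host, row 7 is host=XH5. level columns in first-appearance order: WARN, ERROR, DEBUG, FATAL; column 2 is ERROR.
Long rows with host=XH5, level=ERROR: 640 + 603 = 1243.

1243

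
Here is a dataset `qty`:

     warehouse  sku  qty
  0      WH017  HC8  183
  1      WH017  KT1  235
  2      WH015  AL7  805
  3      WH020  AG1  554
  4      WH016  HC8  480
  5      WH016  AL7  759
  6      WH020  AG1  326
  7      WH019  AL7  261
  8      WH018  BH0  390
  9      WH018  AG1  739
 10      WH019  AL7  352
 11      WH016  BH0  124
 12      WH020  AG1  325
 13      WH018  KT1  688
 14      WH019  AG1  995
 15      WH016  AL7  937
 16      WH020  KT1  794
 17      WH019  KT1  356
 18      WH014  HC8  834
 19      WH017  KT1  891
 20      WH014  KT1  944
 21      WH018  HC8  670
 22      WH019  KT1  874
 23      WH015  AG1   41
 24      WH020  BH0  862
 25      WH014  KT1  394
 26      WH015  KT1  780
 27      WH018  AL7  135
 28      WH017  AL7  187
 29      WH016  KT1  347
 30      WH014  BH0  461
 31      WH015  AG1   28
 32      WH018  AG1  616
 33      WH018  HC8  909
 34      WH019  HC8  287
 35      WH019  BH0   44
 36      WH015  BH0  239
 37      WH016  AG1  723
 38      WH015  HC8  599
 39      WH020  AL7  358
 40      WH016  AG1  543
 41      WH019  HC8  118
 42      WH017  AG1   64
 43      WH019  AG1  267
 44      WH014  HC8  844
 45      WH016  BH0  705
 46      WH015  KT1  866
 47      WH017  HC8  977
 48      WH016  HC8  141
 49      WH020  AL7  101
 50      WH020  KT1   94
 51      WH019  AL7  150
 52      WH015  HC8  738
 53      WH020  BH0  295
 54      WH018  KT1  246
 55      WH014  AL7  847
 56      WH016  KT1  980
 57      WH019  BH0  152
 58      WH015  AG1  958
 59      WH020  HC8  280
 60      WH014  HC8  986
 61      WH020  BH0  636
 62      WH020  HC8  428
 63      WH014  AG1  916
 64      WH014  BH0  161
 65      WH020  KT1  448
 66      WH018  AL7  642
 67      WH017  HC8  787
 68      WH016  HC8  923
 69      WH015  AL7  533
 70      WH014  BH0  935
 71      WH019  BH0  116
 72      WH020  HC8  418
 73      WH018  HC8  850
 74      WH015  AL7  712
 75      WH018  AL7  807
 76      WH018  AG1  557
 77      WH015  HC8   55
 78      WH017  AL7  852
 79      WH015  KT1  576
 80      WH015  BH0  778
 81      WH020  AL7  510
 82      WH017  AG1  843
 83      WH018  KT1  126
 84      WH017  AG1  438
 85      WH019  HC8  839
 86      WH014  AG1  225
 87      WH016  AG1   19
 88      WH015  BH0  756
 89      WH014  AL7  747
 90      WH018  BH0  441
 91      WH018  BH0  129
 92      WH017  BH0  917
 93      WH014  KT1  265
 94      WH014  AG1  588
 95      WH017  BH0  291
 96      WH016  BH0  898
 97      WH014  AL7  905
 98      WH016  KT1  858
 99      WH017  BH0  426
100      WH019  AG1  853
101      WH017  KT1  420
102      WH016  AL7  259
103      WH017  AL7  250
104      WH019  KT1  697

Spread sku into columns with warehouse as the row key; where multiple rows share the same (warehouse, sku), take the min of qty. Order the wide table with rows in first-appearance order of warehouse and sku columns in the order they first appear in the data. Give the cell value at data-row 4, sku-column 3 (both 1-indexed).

With rows in first-appearance order of warehouse, row 4 is warehouse=WH016. sku columns in first-appearance order: HC8, KT1, AL7, AG1, BH0; column 3 is AL7.
Long rows with warehouse=WH016, sku=AL7: min(759, 937, 259) = 259.

259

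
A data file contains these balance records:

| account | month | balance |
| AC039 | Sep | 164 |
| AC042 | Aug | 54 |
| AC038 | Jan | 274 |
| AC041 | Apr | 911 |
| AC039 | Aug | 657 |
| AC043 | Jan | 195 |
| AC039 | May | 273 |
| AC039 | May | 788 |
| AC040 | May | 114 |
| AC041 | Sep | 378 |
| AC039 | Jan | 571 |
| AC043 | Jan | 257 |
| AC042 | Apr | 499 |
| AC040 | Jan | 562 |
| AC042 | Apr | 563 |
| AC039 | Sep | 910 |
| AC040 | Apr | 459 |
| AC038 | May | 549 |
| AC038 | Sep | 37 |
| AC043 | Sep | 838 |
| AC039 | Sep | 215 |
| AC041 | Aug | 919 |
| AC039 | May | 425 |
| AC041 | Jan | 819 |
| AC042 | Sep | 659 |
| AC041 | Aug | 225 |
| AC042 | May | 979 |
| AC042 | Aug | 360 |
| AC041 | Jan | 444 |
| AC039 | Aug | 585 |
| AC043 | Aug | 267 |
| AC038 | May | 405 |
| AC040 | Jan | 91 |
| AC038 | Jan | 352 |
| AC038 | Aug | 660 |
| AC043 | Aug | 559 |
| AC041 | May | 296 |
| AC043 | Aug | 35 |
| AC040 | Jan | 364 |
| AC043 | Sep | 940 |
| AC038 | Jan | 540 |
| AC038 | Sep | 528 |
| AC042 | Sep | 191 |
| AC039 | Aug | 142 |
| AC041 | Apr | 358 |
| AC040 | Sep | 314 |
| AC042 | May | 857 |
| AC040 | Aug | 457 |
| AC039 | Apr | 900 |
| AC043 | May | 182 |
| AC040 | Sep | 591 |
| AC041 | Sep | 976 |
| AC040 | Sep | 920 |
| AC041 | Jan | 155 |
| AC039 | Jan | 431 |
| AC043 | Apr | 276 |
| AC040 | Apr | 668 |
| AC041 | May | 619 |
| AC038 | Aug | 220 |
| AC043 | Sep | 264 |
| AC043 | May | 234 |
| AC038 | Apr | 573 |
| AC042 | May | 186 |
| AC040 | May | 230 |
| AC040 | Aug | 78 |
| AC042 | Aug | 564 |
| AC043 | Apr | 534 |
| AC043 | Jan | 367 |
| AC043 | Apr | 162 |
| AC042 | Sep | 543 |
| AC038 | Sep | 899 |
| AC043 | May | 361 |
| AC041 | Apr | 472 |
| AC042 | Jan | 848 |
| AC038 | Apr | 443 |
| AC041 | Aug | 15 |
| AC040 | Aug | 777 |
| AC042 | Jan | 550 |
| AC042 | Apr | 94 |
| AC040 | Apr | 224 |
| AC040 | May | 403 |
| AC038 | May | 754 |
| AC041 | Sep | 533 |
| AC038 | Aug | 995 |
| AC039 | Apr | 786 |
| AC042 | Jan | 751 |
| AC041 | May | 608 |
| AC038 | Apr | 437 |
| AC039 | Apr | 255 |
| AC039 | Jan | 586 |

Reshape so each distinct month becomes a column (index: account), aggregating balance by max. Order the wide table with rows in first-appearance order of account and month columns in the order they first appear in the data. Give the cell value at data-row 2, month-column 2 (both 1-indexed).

With rows in first-appearance order of account, row 2 is account=AC042. month columns in first-appearance order: Sep, Aug, Jan, Apr, May; column 2 is Aug.
Long rows with account=AC042, month=Aug: max(54, 360, 564) = 564.

564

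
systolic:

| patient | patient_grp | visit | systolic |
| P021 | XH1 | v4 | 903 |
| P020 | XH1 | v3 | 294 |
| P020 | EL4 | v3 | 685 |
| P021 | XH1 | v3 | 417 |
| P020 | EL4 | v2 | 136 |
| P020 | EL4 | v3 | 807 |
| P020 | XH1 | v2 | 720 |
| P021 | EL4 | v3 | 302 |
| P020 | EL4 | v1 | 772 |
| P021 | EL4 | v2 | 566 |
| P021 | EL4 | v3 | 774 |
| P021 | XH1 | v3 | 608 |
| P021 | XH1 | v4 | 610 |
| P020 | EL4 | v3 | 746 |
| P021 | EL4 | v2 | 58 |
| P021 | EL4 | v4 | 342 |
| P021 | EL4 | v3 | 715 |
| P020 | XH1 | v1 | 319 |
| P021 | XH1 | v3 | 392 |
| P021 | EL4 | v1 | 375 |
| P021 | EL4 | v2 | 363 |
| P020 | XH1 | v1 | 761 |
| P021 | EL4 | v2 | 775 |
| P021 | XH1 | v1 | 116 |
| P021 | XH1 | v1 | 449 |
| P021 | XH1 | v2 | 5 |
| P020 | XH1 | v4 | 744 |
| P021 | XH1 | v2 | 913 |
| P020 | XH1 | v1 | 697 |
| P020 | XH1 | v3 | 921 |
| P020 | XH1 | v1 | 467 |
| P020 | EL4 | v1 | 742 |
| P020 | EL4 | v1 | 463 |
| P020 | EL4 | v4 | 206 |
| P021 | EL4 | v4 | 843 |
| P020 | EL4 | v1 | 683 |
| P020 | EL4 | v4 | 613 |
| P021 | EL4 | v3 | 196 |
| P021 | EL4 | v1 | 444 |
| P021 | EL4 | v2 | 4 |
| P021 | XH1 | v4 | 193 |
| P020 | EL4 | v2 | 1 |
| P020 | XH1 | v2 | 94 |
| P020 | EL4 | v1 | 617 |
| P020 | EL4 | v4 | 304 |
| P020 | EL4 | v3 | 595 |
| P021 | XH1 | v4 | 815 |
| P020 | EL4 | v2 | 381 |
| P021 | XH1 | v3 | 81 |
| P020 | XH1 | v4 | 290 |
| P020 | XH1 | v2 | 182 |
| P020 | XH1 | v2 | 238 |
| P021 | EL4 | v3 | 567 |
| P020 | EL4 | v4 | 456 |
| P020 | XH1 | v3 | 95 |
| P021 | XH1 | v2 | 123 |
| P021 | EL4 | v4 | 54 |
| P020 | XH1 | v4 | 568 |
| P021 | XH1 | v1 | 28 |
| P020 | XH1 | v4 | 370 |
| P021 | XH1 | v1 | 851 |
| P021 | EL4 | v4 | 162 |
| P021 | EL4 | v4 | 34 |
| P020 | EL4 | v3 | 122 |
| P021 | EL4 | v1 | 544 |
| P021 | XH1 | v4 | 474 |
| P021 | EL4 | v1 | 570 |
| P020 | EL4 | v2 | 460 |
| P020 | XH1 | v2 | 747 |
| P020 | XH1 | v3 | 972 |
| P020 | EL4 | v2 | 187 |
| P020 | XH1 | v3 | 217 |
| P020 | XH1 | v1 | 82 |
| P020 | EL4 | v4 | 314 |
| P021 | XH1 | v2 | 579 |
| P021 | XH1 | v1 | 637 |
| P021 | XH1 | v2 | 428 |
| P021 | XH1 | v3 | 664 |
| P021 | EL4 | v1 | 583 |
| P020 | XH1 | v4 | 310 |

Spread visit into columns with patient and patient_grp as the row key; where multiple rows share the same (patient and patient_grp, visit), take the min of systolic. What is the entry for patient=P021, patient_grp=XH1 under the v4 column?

Rows with patient=P021, patient_grp=XH1 and visit=v4: systolic values are 903, 610, 193, 815, 474.
min(903, 610, 193, 815, 474) = 193.

193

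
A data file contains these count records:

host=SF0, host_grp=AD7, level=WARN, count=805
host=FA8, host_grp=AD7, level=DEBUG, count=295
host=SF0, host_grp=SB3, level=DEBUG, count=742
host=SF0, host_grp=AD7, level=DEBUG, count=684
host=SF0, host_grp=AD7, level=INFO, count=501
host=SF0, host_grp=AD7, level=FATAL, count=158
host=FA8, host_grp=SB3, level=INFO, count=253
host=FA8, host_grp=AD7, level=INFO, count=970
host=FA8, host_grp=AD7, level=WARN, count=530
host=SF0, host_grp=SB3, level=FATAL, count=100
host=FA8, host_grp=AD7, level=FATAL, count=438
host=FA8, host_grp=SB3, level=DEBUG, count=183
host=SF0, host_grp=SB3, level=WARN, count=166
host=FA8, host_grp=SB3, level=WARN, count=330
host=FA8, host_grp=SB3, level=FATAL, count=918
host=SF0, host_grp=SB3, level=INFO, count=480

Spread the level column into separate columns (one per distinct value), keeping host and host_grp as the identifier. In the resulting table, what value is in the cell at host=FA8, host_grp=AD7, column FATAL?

Wide layout: rows indexed by host and host_grp, columns are the 4 distinct level values (WARN, DEBUG, INFO, FATAL).
Cell (host=FA8, host_grp=AD7, level=FATAL) draws from the long row where host=FA8, host_grp=AD7 and level=FATAL, which has count=438.

438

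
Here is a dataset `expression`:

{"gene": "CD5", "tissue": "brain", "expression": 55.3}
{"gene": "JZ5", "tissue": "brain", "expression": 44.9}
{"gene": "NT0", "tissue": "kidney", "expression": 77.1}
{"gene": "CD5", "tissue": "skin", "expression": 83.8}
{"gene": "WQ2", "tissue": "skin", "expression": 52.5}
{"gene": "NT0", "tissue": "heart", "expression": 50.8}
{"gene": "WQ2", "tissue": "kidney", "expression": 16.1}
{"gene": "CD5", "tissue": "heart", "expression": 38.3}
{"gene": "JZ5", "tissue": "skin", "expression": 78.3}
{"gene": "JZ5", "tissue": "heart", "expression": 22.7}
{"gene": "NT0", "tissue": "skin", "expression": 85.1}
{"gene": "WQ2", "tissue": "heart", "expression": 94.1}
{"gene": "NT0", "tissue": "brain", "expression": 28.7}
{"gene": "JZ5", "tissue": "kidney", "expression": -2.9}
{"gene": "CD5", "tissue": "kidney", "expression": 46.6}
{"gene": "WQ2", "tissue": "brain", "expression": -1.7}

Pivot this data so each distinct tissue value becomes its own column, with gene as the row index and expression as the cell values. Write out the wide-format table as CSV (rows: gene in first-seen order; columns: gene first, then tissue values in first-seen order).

Columns: gene plus the 4 distinct tissue values (brain, kidney, skin, heart).
For example, row CD5 column brain takes expression=55.3 from the long row (CD5, brain).

gene,brain,kidney,skin,heart
CD5,55.3,46.6,83.8,38.3
JZ5,44.9,-2.9,78.3,22.7
NT0,28.7,77.1,85.1,50.8
WQ2,-1.7,16.1,52.5,94.1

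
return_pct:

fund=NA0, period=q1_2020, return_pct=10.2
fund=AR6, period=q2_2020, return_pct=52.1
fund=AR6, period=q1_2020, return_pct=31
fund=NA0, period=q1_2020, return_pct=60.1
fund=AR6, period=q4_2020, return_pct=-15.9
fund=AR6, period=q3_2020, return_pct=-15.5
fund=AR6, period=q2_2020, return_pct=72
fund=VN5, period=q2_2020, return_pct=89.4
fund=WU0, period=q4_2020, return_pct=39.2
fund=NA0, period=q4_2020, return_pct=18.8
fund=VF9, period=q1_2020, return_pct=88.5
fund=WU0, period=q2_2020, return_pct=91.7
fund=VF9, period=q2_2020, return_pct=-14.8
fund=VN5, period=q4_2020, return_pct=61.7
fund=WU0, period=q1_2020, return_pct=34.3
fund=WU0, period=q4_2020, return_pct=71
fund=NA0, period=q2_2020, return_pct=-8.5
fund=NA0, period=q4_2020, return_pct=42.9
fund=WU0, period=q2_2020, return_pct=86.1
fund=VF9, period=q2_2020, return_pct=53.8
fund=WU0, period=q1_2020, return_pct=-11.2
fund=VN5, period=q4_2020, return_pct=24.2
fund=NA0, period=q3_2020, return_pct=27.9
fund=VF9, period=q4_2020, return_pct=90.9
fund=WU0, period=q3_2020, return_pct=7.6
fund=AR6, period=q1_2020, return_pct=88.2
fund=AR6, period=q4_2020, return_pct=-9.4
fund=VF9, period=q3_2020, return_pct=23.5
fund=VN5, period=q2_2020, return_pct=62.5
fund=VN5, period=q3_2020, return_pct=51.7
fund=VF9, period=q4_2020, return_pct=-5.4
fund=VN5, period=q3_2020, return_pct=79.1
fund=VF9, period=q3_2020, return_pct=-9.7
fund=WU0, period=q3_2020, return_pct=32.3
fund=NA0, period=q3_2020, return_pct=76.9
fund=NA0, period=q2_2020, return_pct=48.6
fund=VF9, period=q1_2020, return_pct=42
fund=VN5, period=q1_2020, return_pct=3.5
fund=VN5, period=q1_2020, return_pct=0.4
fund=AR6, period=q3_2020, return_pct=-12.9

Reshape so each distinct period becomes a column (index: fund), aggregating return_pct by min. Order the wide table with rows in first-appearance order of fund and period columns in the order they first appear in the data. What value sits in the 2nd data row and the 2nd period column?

52.1

With rows in first-appearance order of fund, row 2 is fund=AR6. period columns in first-appearance order: q1_2020, q2_2020, q4_2020, q3_2020; column 2 is q2_2020.
Long rows with fund=AR6, period=q2_2020: min(52.1, 72) = 52.1.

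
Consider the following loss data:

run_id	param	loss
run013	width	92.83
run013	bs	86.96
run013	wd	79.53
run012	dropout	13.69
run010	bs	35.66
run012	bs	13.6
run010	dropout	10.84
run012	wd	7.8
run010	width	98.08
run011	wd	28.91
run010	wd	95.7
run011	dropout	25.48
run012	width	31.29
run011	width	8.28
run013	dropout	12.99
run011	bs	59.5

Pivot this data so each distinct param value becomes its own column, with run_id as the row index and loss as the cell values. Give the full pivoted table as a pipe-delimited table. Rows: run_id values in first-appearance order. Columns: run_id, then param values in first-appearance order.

| run_id | width | bs | wd | dropout |
| run013 | 92.83 | 86.96 | 79.53 | 12.99 |
| run012 | 31.29 | 13.6 | 7.8 | 13.69 |
| run010 | 98.08 | 35.66 | 95.7 | 10.84 |
| run011 | 8.28 | 59.5 | 28.91 | 25.48 |

Columns: run_id plus the 4 distinct param values (width, bs, wd, dropout).
For example, row run013 column width takes loss=92.83 from the long row (run013, width).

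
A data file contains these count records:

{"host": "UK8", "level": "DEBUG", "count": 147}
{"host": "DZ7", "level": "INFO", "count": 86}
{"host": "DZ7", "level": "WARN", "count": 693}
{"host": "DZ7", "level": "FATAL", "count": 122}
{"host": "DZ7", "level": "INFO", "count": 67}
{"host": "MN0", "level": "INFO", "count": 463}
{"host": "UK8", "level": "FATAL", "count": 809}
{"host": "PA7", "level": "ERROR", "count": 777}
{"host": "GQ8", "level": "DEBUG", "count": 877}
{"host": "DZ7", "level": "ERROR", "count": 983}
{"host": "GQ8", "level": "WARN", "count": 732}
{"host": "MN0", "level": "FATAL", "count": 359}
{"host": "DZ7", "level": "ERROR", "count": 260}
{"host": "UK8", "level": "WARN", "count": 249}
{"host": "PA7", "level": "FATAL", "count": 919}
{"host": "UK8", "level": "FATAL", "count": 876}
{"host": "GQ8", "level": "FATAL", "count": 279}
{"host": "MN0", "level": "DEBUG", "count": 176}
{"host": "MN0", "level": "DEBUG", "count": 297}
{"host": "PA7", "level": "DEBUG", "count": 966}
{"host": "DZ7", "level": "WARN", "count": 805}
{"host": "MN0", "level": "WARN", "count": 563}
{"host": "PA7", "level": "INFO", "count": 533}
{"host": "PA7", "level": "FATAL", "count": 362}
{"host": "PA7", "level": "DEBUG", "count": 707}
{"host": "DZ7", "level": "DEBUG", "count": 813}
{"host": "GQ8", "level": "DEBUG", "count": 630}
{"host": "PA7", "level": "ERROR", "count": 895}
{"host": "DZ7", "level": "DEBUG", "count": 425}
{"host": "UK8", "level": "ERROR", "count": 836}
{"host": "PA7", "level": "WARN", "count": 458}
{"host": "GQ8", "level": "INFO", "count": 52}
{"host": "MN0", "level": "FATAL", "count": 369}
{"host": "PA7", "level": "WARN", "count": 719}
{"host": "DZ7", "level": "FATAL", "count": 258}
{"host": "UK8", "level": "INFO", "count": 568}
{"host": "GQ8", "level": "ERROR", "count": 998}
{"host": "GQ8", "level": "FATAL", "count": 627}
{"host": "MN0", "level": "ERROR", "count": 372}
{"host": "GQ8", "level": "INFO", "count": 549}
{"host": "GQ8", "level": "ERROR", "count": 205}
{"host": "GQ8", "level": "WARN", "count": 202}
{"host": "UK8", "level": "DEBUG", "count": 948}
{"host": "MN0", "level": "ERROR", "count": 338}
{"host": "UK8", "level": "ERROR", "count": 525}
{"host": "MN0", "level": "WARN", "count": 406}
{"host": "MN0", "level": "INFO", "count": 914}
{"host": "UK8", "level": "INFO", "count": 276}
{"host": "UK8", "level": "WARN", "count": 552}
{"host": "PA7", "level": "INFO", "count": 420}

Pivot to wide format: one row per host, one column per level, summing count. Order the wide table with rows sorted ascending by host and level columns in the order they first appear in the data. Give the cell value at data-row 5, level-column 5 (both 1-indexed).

1361

With rows sorted ascending by host, row 5 is host=UK8. level columns in first-appearance order: DEBUG, INFO, WARN, FATAL, ERROR; column 5 is ERROR.
Long rows with host=UK8, level=ERROR: 836 + 525 = 1361.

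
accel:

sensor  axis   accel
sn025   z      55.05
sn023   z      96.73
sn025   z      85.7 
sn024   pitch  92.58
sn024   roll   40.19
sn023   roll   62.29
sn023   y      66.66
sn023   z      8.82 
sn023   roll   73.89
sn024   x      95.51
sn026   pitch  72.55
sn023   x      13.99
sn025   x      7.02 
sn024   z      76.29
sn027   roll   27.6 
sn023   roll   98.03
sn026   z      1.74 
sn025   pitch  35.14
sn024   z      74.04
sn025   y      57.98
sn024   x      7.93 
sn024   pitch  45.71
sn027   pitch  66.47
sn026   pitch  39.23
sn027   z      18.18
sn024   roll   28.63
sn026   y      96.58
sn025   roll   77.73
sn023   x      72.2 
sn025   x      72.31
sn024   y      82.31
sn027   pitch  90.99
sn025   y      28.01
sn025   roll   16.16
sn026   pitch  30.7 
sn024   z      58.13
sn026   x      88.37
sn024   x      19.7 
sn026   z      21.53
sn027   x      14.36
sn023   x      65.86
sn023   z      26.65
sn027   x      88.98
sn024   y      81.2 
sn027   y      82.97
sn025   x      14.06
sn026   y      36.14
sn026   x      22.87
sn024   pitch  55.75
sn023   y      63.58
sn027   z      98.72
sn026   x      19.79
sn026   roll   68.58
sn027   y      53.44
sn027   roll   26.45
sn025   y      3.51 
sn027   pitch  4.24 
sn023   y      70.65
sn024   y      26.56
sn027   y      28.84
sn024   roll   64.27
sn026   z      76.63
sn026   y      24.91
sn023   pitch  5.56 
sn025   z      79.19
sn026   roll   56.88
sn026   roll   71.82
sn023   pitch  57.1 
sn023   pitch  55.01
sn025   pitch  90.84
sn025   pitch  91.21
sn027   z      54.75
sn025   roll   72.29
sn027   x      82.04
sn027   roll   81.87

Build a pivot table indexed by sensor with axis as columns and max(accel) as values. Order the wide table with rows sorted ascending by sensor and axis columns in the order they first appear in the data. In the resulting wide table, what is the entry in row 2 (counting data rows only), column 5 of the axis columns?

With rows sorted ascending by sensor, row 2 is sensor=sn024. axis columns in first-appearance order: z, pitch, roll, y, x; column 5 is x.
Long rows with sensor=sn024, axis=x: max(95.51, 7.93, 19.7) = 95.51.

95.51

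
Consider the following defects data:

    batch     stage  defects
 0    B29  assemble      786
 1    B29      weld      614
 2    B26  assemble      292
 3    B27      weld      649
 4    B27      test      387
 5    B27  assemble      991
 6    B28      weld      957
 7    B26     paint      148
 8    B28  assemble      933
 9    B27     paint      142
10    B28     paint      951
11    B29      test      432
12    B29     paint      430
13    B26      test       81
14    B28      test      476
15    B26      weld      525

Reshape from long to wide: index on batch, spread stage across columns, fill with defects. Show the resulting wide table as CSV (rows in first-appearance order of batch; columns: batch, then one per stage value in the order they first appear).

batch,assemble,weld,test,paint
B29,786,614,432,430
B26,292,525,81,148
B27,991,649,387,142
B28,933,957,476,951

Columns: batch plus the 4 distinct stage values (assemble, weld, test, paint).
For example, row B29 column assemble takes defects=786 from the long row (B29, assemble).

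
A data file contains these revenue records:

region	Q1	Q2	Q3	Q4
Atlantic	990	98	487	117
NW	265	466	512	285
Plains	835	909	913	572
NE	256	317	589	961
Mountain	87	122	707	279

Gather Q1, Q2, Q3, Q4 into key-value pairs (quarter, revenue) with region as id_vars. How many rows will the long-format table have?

5 region values × 4 melted columns = 20 rows.

20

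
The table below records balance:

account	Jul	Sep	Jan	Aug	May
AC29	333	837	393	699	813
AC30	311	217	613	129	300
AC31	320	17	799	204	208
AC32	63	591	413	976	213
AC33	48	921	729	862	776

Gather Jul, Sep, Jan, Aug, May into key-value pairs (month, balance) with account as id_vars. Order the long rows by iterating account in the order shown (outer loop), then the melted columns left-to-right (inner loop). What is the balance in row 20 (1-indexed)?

25 rows total (5 × 5). Row 20: index ⌊(20-1)/5⌋ = 3 into account → AC32; (20-1) mod 5 = 4 into the melted columns → May.
So row 20 is (AC32, May, 213); balance = 213.

213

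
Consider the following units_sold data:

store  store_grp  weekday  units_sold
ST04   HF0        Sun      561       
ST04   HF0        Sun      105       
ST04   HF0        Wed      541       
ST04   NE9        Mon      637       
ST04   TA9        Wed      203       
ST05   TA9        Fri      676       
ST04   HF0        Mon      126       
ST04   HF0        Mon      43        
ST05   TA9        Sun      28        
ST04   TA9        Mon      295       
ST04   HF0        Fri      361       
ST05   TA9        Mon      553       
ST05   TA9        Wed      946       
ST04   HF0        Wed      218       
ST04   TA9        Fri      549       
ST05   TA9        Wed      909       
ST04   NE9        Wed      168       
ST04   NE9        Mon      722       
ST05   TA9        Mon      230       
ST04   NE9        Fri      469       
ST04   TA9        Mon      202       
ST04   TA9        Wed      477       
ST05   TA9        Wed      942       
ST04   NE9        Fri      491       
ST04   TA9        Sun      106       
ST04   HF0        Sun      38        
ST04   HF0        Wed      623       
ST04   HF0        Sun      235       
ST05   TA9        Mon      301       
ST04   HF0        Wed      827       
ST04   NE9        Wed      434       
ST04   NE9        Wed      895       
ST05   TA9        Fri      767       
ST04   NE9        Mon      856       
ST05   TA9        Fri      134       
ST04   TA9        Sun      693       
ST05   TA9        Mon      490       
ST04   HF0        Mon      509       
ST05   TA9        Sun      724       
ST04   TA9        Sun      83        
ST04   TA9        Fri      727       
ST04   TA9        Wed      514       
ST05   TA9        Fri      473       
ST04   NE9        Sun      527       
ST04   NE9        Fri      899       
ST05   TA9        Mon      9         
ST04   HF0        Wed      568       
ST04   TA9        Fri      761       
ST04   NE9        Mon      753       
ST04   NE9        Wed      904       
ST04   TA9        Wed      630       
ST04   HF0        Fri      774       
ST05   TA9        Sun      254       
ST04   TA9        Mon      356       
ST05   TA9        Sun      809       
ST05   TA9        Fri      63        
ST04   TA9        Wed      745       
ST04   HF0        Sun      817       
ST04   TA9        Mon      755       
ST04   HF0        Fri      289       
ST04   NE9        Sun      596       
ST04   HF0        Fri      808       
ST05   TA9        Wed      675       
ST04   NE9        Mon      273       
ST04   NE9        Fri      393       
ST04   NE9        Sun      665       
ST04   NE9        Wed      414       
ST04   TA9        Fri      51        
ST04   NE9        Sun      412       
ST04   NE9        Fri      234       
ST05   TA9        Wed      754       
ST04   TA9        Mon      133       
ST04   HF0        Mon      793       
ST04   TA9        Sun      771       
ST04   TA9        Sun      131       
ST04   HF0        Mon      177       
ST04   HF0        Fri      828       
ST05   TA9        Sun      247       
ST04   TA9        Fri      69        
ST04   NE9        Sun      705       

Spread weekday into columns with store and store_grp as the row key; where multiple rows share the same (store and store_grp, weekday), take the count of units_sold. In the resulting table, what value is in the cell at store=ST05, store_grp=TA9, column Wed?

5

Rows with store=ST05, store_grp=TA9 and weekday=Wed: units_sold values are 946, 909, 942, 675, 754.
5 rows match — count = 5.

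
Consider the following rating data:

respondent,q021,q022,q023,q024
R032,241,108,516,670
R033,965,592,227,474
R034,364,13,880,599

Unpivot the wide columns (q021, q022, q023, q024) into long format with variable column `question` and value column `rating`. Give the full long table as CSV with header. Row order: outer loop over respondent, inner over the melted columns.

respondent,question,rating
R032,q021,241
R032,q022,108
R032,q023,516
R032,q024,670
R033,q021,965
R033,q022,592
R033,q023,227
R033,q024,474
R034,q021,364
R034,q022,13
R034,q023,880
R034,q024,599

Each (respondent, column) pair becomes one row: 3 × 4 = 12 rows.
For example, (R032, q021) → rating=241.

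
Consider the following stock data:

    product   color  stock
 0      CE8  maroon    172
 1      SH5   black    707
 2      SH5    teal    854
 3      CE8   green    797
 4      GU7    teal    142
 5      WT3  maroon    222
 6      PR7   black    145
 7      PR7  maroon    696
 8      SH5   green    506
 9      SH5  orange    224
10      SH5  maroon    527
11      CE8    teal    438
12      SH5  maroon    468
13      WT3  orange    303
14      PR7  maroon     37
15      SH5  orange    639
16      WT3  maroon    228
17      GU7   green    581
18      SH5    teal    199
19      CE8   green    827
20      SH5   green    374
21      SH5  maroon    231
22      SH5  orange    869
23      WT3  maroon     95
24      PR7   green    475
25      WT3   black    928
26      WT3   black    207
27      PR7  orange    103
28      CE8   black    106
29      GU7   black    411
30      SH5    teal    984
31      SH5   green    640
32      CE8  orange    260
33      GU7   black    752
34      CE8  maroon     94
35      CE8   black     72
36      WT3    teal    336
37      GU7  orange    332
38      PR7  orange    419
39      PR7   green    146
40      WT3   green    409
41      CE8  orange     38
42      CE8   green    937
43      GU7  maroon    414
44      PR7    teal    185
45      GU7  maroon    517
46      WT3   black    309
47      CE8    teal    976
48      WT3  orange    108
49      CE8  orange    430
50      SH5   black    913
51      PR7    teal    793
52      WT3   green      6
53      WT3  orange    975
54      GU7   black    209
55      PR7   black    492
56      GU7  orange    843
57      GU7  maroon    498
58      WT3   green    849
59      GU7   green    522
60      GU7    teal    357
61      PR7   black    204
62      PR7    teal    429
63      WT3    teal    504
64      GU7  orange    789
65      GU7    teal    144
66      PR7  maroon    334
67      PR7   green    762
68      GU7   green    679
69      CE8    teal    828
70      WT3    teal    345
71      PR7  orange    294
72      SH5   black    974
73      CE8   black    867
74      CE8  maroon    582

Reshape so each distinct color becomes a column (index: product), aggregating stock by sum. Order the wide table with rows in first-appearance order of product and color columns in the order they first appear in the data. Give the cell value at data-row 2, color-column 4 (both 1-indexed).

1520

With rows in first-appearance order of product, row 2 is product=SH5. color columns in first-appearance order: maroon, black, teal, green, orange; column 4 is green.
Long rows with product=SH5, color=green: 506 + 374 + 640 = 1520.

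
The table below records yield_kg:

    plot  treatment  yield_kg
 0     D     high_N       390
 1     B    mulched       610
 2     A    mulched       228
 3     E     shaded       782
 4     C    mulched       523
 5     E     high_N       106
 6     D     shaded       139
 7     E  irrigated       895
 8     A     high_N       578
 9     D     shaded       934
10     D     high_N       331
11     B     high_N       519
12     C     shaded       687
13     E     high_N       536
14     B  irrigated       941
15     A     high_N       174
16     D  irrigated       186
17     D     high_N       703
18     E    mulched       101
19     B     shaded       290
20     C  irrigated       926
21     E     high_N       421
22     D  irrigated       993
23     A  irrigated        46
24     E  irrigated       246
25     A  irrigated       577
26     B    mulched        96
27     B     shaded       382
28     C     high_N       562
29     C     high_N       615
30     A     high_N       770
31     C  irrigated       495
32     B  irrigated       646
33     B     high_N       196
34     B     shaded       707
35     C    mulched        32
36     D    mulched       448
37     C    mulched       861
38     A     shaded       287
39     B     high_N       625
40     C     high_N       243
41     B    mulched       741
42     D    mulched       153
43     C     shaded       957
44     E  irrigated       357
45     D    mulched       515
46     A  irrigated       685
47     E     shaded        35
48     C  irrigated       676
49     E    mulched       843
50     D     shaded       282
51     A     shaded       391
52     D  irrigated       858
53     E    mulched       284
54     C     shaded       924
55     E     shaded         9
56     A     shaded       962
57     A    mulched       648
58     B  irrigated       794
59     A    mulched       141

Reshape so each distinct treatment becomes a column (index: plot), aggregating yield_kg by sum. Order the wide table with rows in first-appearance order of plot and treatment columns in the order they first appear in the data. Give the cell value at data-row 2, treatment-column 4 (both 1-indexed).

2381

With rows in first-appearance order of plot, row 2 is plot=B. treatment columns in first-appearance order: high_N, mulched, shaded, irrigated; column 4 is irrigated.
Long rows with plot=B, treatment=irrigated: 941 + 646 + 794 = 2381.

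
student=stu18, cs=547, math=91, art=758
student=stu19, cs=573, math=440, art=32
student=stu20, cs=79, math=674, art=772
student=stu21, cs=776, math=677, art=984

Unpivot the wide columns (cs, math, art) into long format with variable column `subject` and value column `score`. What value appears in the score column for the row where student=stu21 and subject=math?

Unpivoting turns each (student, wide-column) pair into one long row.
The wide cell at row stu21, column math holds 677, so the long row (stu21, math) has score=677.

677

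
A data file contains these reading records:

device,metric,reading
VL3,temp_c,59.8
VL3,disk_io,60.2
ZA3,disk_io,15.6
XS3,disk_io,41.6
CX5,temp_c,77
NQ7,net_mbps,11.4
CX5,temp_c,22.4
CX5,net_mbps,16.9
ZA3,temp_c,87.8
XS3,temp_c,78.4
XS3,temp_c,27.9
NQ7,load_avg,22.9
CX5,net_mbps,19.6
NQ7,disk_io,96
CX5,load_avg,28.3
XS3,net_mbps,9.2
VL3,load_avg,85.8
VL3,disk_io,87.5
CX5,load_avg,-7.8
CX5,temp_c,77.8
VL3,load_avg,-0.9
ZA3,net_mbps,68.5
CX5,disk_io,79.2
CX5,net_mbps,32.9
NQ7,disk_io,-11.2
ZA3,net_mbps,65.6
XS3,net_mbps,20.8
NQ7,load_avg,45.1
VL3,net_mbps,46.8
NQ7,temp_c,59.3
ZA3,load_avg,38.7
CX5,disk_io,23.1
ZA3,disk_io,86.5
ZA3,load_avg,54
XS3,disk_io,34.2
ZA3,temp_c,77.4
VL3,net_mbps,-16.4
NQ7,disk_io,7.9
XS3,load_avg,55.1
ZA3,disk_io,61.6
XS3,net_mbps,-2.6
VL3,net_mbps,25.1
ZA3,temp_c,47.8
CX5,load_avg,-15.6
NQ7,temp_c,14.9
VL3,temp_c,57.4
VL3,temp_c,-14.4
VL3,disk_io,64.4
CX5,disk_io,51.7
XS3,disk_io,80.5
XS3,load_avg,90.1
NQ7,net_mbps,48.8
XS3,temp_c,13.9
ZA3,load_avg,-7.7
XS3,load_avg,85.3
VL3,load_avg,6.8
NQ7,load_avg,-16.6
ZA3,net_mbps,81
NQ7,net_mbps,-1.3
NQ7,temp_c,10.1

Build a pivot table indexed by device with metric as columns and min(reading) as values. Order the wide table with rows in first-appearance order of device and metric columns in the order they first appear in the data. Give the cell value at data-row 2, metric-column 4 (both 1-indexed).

-7.7

With rows in first-appearance order of device, row 2 is device=ZA3. metric columns in first-appearance order: temp_c, disk_io, net_mbps, load_avg; column 4 is load_avg.
Long rows with device=ZA3, metric=load_avg: min(38.7, 54, -7.7) = -7.7.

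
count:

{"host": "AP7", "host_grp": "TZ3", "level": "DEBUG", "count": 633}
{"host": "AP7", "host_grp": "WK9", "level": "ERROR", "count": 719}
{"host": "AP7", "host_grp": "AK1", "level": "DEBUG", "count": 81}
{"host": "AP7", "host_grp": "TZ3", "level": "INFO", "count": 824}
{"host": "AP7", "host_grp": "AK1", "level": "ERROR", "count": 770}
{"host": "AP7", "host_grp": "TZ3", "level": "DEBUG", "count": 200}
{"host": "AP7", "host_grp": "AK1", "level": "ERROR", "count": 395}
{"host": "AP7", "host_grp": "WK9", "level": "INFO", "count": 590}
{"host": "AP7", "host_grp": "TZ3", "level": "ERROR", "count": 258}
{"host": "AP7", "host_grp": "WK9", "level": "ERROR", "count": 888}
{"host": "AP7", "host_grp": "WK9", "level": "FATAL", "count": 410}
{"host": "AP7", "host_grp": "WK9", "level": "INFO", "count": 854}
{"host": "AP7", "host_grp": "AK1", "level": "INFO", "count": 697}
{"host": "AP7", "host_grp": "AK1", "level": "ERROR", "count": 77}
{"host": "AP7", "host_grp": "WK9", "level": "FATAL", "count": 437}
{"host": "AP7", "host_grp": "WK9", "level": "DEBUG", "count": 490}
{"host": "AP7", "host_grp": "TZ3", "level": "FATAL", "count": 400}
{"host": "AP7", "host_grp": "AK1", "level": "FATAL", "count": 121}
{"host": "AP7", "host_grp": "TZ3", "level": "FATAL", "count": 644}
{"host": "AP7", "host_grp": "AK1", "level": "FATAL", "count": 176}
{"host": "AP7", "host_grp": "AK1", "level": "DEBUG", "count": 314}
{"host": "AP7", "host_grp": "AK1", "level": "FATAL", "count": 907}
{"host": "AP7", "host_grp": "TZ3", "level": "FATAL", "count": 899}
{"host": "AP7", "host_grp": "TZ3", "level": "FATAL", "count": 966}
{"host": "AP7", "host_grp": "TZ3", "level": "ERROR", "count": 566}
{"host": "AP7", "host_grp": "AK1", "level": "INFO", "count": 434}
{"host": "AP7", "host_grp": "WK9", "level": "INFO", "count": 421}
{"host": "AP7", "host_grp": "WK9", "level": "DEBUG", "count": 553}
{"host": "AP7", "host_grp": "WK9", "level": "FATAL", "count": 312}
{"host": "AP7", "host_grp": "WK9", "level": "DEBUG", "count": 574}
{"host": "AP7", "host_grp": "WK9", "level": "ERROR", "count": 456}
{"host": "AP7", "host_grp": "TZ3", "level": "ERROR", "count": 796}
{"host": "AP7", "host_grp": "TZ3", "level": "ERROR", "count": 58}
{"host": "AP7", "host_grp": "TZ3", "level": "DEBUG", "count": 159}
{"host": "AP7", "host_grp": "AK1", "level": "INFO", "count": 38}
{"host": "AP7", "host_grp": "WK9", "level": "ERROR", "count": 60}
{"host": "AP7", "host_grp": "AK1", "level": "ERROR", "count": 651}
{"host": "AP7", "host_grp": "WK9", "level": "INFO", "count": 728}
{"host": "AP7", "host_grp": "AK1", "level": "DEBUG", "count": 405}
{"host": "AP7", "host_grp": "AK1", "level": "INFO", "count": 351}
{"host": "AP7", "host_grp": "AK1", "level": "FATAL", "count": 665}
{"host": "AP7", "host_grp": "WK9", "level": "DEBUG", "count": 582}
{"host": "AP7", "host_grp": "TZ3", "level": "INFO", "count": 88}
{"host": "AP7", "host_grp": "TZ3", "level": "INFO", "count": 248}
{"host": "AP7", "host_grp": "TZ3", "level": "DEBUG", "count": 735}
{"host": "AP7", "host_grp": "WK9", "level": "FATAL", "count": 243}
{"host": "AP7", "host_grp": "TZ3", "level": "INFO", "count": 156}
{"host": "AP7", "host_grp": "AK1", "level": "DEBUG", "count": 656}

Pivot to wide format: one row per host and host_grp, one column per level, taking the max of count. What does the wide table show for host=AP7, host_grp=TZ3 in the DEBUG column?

735

Rows with host=AP7, host_grp=TZ3 and level=DEBUG: count values are 633, 200, 159, 735.
max(633, 200, 159, 735) = 735.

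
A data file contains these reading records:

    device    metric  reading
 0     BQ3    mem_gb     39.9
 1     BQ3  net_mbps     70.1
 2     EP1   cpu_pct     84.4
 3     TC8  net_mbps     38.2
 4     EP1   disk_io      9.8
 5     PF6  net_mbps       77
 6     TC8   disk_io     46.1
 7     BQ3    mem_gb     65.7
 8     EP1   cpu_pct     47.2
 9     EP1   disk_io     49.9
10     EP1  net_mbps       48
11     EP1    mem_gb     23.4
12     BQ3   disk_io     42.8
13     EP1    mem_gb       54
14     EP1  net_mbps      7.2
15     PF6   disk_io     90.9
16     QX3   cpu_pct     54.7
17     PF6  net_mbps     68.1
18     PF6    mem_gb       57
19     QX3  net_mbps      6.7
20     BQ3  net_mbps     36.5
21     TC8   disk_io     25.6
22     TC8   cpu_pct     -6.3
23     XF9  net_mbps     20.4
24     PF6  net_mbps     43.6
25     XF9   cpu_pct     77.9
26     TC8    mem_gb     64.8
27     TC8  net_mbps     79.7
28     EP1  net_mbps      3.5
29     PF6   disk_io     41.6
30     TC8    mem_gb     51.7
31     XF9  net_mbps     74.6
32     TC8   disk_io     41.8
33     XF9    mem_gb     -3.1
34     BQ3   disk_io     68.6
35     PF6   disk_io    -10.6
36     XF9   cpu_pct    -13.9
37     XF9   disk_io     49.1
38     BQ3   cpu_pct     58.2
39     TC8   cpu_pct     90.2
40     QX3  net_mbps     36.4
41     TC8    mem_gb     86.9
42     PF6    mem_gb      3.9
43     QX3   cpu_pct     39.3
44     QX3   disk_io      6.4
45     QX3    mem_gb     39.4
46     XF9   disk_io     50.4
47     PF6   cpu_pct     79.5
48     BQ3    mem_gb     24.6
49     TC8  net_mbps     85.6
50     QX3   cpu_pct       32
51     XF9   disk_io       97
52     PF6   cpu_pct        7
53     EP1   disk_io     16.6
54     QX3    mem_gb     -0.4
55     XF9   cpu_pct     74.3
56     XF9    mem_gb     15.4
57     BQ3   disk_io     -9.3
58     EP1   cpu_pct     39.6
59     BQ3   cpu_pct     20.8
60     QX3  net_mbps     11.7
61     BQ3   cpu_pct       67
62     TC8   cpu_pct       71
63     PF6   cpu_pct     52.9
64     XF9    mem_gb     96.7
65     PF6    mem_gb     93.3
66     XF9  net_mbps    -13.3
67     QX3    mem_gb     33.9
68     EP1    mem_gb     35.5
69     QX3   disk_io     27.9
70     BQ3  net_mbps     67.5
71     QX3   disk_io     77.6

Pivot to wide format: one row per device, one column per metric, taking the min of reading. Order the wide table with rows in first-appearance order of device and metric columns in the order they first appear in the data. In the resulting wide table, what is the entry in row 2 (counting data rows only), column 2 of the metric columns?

3.5

With rows in first-appearance order of device, row 2 is device=EP1. metric columns in first-appearance order: mem_gb, net_mbps, cpu_pct, disk_io; column 2 is net_mbps.
Long rows with device=EP1, metric=net_mbps: min(48, 7.2, 3.5) = 3.5.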